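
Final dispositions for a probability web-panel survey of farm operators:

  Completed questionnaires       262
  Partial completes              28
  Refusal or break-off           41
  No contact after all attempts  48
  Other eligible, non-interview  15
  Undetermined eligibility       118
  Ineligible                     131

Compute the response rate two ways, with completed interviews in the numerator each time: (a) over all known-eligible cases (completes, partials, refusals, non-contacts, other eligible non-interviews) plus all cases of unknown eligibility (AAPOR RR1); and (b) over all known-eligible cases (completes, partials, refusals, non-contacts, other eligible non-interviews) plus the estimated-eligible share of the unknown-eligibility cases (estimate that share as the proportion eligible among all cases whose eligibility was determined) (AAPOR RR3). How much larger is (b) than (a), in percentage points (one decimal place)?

3.1

Top = 262
Denom = 262 + 28 + 41 + 48 + 15 + 118 = 512
RR1 = 262 / 512 = 0.5117
Determined eligible = 262 + 28 + 41 + 48 + 15 = 394
e = 394 / (394 + 131) = 394 / 525 = 0.7505
Estimated eligible among unknowns = 0.7505 × 118 = 88.56
Denom = 394 + 88.56 = 482.56
RR3 = 262 / 482.56 = 0.5429
Difference = 54.29 − 51.17 = 3.12 percentage points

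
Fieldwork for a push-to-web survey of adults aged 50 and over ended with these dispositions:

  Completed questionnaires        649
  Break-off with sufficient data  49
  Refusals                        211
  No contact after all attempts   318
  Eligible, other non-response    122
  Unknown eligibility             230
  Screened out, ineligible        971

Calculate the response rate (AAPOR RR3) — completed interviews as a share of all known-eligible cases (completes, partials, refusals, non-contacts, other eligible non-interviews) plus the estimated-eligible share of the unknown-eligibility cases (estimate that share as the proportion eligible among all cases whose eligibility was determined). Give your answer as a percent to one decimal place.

Numerator: 649
Eligible (known): 649 + 49 + 211 + 318 + 122 = 1349
e = 1349 / (1349 + 971) = 1349 / 2320 = 0.5815
Estimated eligible among unknowns: 0.5815 × 230 = 133.75
Denominator: 1349 + 133.75 = 1482.75
RR3 = 649 / 1482.75 = 0.4377

43.8%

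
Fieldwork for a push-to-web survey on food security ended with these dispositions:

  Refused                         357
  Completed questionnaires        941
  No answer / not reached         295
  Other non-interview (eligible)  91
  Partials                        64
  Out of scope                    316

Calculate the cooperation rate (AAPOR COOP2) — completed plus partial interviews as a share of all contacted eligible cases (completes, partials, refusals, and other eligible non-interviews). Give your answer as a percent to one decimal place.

69.2%

Num = 941 + 64 = 1005
Denom = 941 + 64 + 357 + 91 = 1453
COOP2 = 1005 / 1453 = 0.6917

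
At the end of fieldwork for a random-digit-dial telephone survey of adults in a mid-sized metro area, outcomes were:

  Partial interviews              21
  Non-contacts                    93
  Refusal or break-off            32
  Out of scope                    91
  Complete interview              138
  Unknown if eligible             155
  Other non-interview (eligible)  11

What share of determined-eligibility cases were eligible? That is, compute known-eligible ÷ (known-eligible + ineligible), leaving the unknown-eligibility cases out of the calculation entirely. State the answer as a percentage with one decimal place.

Known eligible: 138 + 21 + 32 + 93 + 11 = 295
e = 295 / (295 + 91) = 295 / 386 = 0.7642

76.4%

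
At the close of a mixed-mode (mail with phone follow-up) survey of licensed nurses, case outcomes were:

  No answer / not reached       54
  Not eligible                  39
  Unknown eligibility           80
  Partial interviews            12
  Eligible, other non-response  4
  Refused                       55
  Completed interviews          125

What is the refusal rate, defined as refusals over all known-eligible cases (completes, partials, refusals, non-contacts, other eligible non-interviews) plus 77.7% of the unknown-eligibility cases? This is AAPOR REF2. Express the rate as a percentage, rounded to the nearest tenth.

17.6%

Numerator → 55
Known eligible → 125 + 12 + 55 + 54 + 4 = 250
e × U → 0.7770 × 80 = 62.16
Denom → 250 + 62.16 = 312.16
REF2 = 55 / 312.16 = 0.1762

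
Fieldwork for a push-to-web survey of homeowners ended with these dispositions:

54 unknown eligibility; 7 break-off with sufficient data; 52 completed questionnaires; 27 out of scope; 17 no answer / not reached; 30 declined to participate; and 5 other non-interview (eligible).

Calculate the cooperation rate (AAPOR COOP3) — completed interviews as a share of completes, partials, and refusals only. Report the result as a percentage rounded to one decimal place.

58.4%

Num = 52
Denom = 52 + 7 + 30 = 89
COOP3 = 52 / 89 = 0.5843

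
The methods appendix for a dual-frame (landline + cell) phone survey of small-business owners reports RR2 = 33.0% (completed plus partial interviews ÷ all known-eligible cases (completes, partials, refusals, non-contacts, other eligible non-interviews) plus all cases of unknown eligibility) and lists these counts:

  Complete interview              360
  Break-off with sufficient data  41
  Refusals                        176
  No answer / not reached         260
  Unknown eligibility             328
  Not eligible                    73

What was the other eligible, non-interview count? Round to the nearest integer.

50

Top → 360 + 41 = 401
RR2 = 401 / D = 0.330
D = 401 / 0.330 = 1215.2
Other denominator terms total 1165
other eligible, non-interview = 1215.2 − 1165 ≈ 50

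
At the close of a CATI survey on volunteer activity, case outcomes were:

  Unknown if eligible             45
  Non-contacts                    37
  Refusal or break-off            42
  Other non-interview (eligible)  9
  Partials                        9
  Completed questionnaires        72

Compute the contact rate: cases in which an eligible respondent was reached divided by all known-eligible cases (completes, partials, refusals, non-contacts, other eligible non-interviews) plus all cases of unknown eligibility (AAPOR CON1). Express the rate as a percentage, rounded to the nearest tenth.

61.7%

Top = 72 + 9 + 42 + 9 = 132
Denom = 72 + 9 + 42 + 37 + 9 + 45 = 214
CON1 = 132 / 214 = 0.6168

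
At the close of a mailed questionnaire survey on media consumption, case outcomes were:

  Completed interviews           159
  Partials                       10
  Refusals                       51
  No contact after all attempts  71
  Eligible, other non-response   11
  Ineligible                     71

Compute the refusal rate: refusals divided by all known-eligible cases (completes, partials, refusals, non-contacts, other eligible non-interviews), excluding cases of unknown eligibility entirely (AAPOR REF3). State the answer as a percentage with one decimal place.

16.9%

Num: 51
Denom: 159 + 10 + 51 + 71 + 11 = 302
REF3 = 51 / 302 = 0.1689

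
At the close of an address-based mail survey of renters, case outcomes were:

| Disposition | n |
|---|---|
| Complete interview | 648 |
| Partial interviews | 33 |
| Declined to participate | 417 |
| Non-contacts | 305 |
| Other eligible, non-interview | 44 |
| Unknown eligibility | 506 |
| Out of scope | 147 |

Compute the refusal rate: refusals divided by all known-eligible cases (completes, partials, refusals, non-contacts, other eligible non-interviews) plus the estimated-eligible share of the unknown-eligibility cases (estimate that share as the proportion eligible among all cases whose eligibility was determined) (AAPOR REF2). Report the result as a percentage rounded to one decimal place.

21.9%

Num: 417
Known eligible: 648 + 33 + 417 + 305 + 44 = 1447
e = 1447 / (1447 + 147) = 1447 / 1594 = 0.9078
e × U: 0.9078 × 506 = 459.35
Denom: 1447 + 459.35 = 1906.35
REF2 = 417 / 1906.35 = 0.2187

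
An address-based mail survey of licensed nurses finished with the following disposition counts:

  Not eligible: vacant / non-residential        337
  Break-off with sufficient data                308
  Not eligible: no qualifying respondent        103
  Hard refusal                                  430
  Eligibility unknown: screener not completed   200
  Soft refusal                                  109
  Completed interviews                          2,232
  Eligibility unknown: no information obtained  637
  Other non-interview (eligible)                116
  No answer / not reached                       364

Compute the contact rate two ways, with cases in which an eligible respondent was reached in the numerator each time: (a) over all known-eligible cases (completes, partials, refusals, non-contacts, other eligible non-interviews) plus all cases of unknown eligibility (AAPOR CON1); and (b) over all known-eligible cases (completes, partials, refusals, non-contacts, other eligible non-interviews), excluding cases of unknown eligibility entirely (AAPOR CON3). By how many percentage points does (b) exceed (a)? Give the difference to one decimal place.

Refusals = 430 + 109 = 539
Undetermined eligibility = 200 + 637 = 837
Out of scope = 103 + 337 = 440
Numerator: 2232 + 308 + 539 + 116 = 3195
Denom: 2232 + 308 + 539 + 364 + 116 + 837 = 4396
CON1 = 3195 / 4396 = 0.7268
Denom: 2232 + 308 + 539 + 364 + 116 = 3559
CON3 = 3195 / 3559 = 0.8977
Difference = 89.77 − 72.68 = 17.09 percentage points

17.1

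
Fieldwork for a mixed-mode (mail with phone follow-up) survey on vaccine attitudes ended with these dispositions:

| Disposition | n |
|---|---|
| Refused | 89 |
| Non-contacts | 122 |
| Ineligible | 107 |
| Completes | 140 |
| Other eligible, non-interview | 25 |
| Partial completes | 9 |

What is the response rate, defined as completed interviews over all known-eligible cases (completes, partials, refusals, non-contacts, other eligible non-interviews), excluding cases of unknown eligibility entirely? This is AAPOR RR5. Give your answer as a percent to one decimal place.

36.4%

Numerator → 140
Denominator → 140 + 9 + 89 + 122 + 25 = 385
RR5 = 140 / 385 = 0.3636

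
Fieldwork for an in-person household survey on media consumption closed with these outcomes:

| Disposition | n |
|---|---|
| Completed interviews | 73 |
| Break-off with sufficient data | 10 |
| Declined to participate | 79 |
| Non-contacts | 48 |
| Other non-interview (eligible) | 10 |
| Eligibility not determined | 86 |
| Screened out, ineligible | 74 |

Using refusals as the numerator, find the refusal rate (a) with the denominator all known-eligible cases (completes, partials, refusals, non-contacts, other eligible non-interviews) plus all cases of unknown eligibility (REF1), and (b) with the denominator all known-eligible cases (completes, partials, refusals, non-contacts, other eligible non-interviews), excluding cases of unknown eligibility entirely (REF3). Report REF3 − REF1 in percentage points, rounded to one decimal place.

10.1

Numerator = 79
Denom = 73 + 10 + 79 + 48 + 10 + 86 = 306
REF1 = 79 / 306 = 0.2582
Denom = 73 + 10 + 79 + 48 + 10 = 220
REF3 = 79 / 220 = 0.3591
Difference = 35.91 − 25.82 = 10.09 percentage points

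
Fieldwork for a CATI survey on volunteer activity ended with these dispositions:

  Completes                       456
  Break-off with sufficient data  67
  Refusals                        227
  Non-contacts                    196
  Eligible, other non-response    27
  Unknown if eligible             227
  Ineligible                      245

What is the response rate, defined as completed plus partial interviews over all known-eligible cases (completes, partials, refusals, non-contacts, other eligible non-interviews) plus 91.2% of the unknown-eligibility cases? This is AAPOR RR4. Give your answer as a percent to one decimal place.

44.3%

Numerator: 456 + 67 = 523
Eligible (known): 456 + 67 + 227 + 196 + 27 = 973
Estimated eligible among unknowns: 0.9120 × 227 = 207.02
Denominator: 973 + 207.02 = 1180.02
RR4 = 523 / 1180.02 = 0.4432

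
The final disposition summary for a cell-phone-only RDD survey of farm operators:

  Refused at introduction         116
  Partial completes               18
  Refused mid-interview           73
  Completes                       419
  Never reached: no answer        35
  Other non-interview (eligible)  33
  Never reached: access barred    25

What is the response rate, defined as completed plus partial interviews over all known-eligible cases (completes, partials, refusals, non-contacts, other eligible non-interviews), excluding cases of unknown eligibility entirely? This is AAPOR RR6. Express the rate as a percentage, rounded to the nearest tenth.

60.8%

Declined to participate = 116 + 73 = 189
Never reached = 35 + 25 = 60
Numerator = 419 + 18 = 437
Base = 419 + 18 + 189 + 60 + 33 = 719
RR6 = 437 / 719 = 0.6078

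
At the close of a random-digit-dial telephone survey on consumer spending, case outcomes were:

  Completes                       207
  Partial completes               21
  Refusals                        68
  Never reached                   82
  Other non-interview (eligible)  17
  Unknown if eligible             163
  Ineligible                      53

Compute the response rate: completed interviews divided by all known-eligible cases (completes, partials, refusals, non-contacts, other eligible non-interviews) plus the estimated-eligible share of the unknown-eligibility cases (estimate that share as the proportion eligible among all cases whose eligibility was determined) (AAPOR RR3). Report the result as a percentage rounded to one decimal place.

Num = 207
Eligible (known) = 207 + 21 + 68 + 82 + 17 = 395
e = 395 / (395 + 53) = 395 / 448 = 0.8817
Eligible share of unknowns = 0.8817 × 163 = 143.72
Denominator = 395 + 143.72 = 538.72
RR3 = 207 / 538.72 = 0.3842

38.4%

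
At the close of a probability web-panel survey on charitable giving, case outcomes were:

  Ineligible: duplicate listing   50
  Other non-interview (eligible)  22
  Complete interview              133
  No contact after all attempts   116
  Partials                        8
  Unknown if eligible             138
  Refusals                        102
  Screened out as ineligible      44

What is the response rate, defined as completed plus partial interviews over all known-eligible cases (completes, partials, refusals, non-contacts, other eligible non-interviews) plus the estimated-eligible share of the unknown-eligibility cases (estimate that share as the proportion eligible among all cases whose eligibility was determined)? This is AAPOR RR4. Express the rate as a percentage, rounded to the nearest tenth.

28.7%

Screened out, ineligible = 44 + 50 = 94
Num → 133 + 8 = 141
Eligible (known) → 133 + 8 + 102 + 116 + 22 = 381
e = 381 / (381 + 94) = 381 / 475 = 0.8021
e × U → 0.8021 × 138 = 110.69
Denominator → 381 + 110.69 = 491.69
RR4 = 141 / 491.69 = 0.2868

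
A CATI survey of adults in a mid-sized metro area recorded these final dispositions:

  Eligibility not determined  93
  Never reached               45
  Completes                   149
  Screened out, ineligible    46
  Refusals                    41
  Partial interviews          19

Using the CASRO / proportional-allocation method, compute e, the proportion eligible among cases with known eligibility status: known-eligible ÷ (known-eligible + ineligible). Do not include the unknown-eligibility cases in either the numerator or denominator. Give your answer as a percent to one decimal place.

Eligible (known): 149 + 19 + 41 + 45 = 254
e = 254 / (254 + 46) = 254 / 300 = 0.8467

84.7%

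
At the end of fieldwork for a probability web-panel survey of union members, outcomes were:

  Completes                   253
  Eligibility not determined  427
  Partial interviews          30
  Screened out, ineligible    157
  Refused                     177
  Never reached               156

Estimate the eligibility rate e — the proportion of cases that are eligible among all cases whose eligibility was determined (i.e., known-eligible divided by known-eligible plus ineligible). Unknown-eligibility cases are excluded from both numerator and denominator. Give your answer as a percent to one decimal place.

79.7%

Determined eligible: 253 + 30 + 177 + 156 = 616
e = 616 / (616 + 157) = 616 / 773 = 0.7969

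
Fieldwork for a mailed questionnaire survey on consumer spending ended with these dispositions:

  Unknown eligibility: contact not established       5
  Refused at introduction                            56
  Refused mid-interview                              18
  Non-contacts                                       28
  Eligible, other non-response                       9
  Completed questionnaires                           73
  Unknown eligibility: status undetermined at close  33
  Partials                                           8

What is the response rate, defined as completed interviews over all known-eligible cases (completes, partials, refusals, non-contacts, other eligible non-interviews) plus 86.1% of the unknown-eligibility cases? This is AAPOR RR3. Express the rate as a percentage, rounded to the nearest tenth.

Refusals = 56 + 18 = 74
Unknown eligibility = 5 + 33 = 38
Numerator = 73
Eligible (known) = 73 + 8 + 74 + 28 + 9 = 192
Eligible share of unknowns = 0.8610 × 38 = 32.72
Base = 192 + 32.72 = 224.72
RR3 = 73 / 224.72 = 0.3248

32.5%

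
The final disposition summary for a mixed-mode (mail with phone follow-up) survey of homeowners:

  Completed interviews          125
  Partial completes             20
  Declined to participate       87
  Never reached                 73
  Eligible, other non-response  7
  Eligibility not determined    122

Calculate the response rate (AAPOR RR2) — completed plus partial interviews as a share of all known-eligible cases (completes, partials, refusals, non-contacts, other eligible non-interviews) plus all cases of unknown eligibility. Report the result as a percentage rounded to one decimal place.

33.4%

Numerator = 125 + 20 = 145
Denominator = 125 + 20 + 87 + 73 + 7 + 122 = 434
RR2 = 145 / 434 = 0.3341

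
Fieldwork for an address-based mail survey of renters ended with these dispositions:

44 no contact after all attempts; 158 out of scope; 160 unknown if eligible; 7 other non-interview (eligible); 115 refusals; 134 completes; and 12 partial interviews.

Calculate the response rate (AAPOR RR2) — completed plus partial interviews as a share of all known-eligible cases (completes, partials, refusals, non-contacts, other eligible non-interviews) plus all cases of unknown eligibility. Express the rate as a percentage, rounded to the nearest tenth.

Top → 134 + 12 = 146
Denom → 134 + 12 + 115 + 44 + 7 + 160 = 472
RR2 = 146 / 472 = 0.3093

30.9%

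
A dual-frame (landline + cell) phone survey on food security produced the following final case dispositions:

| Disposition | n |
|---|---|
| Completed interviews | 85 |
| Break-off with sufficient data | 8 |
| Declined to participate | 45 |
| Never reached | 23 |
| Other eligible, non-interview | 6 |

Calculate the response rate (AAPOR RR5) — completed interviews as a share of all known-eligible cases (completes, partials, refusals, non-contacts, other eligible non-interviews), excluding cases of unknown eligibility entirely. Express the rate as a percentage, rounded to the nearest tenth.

Num → 85
Denom → 85 + 8 + 45 + 23 + 6 = 167
RR5 = 85 / 167 = 0.5090

50.9%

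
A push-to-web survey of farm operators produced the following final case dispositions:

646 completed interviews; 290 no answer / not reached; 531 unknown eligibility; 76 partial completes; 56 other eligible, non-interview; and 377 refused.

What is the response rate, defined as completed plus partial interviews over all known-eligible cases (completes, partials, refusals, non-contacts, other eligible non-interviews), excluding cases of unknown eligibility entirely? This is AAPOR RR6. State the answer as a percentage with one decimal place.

50.0%

Numerator = 646 + 76 = 722
Base = 646 + 76 + 377 + 290 + 56 = 1445
RR6 = 722 / 1445 = 0.4997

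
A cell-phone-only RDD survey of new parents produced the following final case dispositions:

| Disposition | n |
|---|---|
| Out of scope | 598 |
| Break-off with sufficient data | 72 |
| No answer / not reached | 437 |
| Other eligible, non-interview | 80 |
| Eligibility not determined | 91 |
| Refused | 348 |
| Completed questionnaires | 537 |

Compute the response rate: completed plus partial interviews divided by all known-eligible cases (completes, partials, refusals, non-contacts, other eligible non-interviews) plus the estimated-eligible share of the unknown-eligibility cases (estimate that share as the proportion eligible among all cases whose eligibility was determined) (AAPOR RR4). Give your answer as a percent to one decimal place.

39.6%

Num: 537 + 72 = 609
Determined eligible: 537 + 72 + 348 + 437 + 80 = 1474
e = 1474 / (1474 + 598) = 1474 / 2072 = 0.7114
Estimated eligible among unknowns: 0.7114 × 91 = 64.74
Denominator: 1474 + 64.74 = 1538.74
RR4 = 609 / 1538.74 = 0.3958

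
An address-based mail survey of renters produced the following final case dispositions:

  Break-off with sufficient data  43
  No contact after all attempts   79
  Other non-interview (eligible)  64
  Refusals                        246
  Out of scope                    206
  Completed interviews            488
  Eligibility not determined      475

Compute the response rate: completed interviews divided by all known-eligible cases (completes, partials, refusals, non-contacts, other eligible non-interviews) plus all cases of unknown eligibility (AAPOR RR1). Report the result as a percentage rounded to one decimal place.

35.0%

Top = 488
Denom = 488 + 43 + 246 + 79 + 64 + 475 = 1395
RR1 = 488 / 1395 = 0.3498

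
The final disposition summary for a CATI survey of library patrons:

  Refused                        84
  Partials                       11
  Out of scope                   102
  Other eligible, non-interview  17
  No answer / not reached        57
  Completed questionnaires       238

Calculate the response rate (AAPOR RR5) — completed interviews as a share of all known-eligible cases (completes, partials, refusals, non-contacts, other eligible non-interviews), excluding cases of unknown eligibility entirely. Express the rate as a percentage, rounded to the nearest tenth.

58.5%

Top: 238
Denom: 238 + 11 + 84 + 57 + 17 = 407
RR5 = 238 / 407 = 0.5848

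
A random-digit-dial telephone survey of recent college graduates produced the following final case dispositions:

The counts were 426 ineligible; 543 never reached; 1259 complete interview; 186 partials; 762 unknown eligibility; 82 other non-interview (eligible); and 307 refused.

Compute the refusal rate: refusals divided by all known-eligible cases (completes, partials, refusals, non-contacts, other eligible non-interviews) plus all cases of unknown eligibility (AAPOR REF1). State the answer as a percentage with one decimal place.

9.8%

Numerator = 307
Denom = 1259 + 186 + 307 + 543 + 82 + 762 = 3139
REF1 = 307 / 3139 = 0.0978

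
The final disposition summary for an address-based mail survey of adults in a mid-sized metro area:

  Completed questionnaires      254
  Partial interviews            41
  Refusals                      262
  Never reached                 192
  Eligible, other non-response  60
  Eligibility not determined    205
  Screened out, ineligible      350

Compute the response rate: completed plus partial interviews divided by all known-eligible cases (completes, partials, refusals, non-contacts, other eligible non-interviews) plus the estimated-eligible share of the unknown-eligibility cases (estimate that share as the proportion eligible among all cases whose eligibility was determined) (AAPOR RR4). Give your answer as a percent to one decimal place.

Top = 254 + 41 = 295
Known eligible = 254 + 41 + 262 + 192 + 60 = 809
e = 809 / (809 + 350) = 809 / 1159 = 0.6980
Eligible share of unknowns = 0.6980 × 205 = 143.09
Denominator = 809 + 143.09 = 952.09
RR4 = 295 / 952.09 = 0.3098

31.0%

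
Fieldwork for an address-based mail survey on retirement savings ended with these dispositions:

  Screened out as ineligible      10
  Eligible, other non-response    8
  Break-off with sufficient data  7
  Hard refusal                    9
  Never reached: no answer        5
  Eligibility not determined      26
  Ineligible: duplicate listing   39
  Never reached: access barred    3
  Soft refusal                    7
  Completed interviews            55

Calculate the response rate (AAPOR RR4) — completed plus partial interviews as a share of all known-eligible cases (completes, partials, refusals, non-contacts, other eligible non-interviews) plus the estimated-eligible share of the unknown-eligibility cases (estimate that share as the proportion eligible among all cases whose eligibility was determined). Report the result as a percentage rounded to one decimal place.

Refused = 9 + 7 = 16
Non-contacts = 5 + 3 = 8
Not eligible = 10 + 39 = 49
Num = 55 + 7 = 62
Known eligible = 55 + 7 + 16 + 8 + 8 = 94
e = 94 / (94 + 49) = 94 / 143 = 0.6573
Estimated eligible among unknowns = 0.6573 × 26 = 17.09
Denominator = 94 + 17.09 = 111.09
RR4 = 62 / 111.09 = 0.5581

55.8%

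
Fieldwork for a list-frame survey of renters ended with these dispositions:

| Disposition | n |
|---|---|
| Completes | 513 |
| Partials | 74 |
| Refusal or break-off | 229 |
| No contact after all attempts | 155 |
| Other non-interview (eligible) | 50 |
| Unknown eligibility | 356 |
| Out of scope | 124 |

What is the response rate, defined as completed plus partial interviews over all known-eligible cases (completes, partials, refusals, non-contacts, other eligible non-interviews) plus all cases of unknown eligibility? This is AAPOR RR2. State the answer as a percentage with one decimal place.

42.6%

Num: 513 + 74 = 587
Denom: 513 + 74 + 229 + 155 + 50 + 356 = 1377
RR2 = 587 / 1377 = 0.4263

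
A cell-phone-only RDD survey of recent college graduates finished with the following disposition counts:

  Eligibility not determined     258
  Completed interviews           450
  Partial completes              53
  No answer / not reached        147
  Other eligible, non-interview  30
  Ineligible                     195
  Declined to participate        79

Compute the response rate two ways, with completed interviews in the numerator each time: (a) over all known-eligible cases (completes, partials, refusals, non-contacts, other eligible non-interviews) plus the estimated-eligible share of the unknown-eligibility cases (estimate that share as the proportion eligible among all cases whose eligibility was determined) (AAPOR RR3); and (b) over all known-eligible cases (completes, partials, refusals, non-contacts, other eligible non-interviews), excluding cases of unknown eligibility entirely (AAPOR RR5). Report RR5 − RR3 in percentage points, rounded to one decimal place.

12.6

Numerator: 450
Determined eligible: 450 + 53 + 79 + 147 + 30 = 759
e = 759 / (759 + 195) = 759 / 954 = 0.7956
e × U: 0.7956 × 258 = 205.26
Denominator: 759 + 205.26 = 964.26
RR3 = 450 / 964.26 = 0.4667
Denominator: 450 + 53 + 79 + 147 + 30 = 759
RR5 = 450 / 759 = 0.5929
Difference = 59.29 − 46.67 = 12.62 percentage points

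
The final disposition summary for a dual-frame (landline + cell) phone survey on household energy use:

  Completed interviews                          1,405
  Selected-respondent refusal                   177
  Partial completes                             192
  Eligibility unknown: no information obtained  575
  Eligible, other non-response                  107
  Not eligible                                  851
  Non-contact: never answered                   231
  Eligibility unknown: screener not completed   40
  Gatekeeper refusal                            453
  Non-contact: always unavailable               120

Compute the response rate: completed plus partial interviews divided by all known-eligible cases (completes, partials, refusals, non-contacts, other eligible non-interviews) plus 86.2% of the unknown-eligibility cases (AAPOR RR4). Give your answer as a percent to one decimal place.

Refused = 453 + 177 = 630
Non-contacts = 231 + 120 = 351
Unknown eligibility = 40 + 575 = 615
Numerator: 1405 + 192 = 1597
Known eligible: 1405 + 192 + 630 + 351 + 107 = 2685
Eligible share of unknowns: 0.8620 × 615 = 530.13
Denominator: 2685 + 530.13 = 3215.13
RR4 = 1597 / 3215.13 = 0.4967

49.7%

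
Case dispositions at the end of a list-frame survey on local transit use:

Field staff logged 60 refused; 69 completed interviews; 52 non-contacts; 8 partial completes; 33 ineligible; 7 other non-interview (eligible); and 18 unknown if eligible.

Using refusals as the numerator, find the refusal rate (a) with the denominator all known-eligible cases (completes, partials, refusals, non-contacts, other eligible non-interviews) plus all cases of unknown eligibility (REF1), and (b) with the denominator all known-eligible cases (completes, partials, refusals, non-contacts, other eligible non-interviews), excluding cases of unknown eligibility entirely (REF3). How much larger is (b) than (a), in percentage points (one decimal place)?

2.6

Top: 60
Denom: 69 + 8 + 60 + 52 + 7 + 18 = 214
REF1 = 60 / 214 = 0.2804
Denom: 69 + 8 + 60 + 52 + 7 = 196
REF3 = 60 / 196 = 0.3061
Difference = 30.61 − 28.04 = 2.57 percentage points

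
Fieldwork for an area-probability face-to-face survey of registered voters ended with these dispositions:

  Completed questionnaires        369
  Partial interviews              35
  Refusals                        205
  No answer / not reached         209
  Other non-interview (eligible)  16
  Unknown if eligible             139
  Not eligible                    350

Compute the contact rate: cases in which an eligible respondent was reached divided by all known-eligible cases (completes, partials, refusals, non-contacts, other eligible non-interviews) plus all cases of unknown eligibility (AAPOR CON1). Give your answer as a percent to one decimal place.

64.2%

Num = 369 + 35 + 205 + 16 = 625
Base = 369 + 35 + 205 + 209 + 16 + 139 = 973
CON1 = 625 / 973 = 0.6423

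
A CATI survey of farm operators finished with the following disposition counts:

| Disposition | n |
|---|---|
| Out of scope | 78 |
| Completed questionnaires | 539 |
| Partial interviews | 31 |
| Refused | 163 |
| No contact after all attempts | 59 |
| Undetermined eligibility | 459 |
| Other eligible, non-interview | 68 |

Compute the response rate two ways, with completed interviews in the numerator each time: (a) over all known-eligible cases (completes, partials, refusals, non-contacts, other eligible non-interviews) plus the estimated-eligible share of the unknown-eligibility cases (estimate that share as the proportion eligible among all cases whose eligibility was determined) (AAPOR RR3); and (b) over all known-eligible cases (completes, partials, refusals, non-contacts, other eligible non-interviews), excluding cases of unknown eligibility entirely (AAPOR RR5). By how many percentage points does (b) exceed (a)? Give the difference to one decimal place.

20.6

Top → 539
Known eligible → 539 + 31 + 163 + 59 + 68 = 860
e = 860 / (860 + 78) = 860 / 938 = 0.9168
e × U → 0.9168 × 459 = 420.81
Base → 860 + 420.81 = 1280.81
RR3 = 539 / 1280.81 = 0.4208
Base → 539 + 31 + 163 + 59 + 68 = 860
RR5 = 539 / 860 = 0.6267
Difference = 62.67 − 42.08 = 20.59 percentage points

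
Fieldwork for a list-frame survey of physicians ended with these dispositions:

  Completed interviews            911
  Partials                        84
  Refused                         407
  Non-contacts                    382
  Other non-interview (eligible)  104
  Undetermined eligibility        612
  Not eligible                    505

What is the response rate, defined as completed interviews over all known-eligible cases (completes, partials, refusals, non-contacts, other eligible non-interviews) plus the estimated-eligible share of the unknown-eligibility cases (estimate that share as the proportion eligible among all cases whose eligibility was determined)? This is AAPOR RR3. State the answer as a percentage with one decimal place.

38.4%

Num = 911
Determined eligible = 911 + 84 + 407 + 382 + 104 = 1888
e = 1888 / (1888 + 505) = 1888 / 2393 = 0.7890
e × U = 0.7890 × 612 = 482.87
Base = 1888 + 482.87 = 2370.87
RR3 = 911 / 2370.87 = 0.3842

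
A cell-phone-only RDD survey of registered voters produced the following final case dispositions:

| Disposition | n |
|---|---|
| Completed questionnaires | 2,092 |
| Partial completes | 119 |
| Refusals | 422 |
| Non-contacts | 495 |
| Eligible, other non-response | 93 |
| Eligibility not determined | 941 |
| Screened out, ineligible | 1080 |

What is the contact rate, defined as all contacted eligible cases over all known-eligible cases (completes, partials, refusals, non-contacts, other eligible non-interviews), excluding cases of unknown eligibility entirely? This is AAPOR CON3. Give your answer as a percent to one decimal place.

Top → 2092 + 119 + 422 + 93 = 2726
Denominator → 2092 + 119 + 422 + 495 + 93 = 3221
CON3 = 2726 / 3221 = 0.8463

84.6%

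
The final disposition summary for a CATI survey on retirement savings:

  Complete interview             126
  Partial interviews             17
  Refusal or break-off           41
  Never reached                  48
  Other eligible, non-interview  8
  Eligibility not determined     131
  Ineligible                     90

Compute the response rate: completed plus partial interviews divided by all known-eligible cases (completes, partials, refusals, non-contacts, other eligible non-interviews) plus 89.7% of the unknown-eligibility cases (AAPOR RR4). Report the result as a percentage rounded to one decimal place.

Top = 126 + 17 = 143
Known eligible = 126 + 17 + 41 + 48 + 8 = 240
Estimated eligible among unknowns = 0.8970 × 131 = 117.51
Denominator = 240 + 117.51 = 357.51
RR4 = 143 / 357.51 = 0.4000

40.0%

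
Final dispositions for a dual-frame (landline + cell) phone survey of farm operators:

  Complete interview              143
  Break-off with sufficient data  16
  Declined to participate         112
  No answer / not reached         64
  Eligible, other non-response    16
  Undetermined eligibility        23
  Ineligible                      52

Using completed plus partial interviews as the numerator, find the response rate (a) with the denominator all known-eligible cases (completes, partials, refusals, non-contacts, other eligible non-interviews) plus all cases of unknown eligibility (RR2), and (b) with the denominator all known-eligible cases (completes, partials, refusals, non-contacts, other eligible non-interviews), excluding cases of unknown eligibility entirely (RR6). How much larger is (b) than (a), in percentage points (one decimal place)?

Num → 143 + 16 = 159
Base → 143 + 16 + 112 + 64 + 16 + 23 = 374
RR2 = 159 / 374 = 0.4251
Base → 143 + 16 + 112 + 64 + 16 = 351
RR6 = 159 / 351 = 0.4530
Difference = 45.30 − 42.51 = 2.79 percentage points

2.8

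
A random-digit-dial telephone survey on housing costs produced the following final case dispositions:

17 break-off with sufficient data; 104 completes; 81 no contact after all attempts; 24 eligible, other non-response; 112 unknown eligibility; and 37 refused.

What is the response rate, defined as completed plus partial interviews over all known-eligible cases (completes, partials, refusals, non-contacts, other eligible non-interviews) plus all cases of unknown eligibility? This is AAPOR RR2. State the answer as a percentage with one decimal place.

Num = 104 + 17 = 121
Denominator = 104 + 17 + 37 + 81 + 24 + 112 = 375
RR2 = 121 / 375 = 0.3227

32.3%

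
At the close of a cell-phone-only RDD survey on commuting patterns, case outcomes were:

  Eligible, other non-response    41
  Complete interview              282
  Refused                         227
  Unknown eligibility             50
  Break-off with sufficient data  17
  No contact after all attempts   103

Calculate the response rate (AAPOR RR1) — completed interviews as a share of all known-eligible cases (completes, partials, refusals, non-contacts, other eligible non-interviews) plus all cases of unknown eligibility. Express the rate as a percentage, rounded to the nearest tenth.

39.2%

Top → 282
Denom → 282 + 17 + 227 + 103 + 41 + 50 = 720
RR1 = 282 / 720 = 0.3917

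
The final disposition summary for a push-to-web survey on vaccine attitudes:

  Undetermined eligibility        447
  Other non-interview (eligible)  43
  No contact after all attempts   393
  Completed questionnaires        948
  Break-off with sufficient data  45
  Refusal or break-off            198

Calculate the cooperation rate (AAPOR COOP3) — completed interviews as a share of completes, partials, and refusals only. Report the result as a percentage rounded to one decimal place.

Numerator → 948
Denominator → 948 + 45 + 198 = 1191
COOP3 = 948 / 1191 = 0.7960

79.6%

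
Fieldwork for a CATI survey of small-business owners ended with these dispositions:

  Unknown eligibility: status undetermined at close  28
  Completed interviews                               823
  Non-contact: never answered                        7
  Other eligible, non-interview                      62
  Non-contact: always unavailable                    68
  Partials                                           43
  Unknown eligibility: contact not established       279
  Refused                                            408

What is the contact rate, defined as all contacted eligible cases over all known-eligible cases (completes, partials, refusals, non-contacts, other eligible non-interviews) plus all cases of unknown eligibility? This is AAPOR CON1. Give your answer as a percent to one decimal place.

Never reached = 7 + 68 = 75
Undetermined eligibility = 279 + 28 = 307
Top → 823 + 43 + 408 + 62 = 1336
Base → 823 + 43 + 408 + 75 + 62 + 307 = 1718
CON1 = 1336 / 1718 = 0.7776

77.8%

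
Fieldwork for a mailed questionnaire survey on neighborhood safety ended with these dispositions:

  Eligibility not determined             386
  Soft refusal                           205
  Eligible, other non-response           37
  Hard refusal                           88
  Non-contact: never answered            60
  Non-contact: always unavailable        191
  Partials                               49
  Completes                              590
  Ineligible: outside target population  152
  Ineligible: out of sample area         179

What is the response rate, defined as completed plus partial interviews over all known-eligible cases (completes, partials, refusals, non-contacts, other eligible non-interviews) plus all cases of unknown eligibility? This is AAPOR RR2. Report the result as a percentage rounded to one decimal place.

39.8%

Refused = 88 + 205 = 293
Never reached = 60 + 191 = 251
Out of scope = 152 + 179 = 331
Numerator: 590 + 49 = 639
Base: 590 + 49 + 293 + 251 + 37 + 386 = 1606
RR2 = 639 / 1606 = 0.3979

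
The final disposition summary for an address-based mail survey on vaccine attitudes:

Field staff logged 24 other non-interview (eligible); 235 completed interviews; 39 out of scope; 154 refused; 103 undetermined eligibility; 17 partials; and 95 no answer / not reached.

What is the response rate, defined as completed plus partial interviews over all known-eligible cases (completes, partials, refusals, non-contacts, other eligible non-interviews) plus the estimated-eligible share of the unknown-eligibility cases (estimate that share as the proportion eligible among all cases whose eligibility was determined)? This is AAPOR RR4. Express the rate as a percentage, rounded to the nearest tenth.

40.6%

Numerator → 235 + 17 = 252
Known eligible → 235 + 17 + 154 + 95 + 24 = 525
e = 525 / (525 + 39) = 525 / 564 = 0.9309
Estimated eligible among unknowns → 0.9309 × 103 = 95.88
Denom → 525 + 95.88 = 620.88
RR4 = 252 / 620.88 = 0.4059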